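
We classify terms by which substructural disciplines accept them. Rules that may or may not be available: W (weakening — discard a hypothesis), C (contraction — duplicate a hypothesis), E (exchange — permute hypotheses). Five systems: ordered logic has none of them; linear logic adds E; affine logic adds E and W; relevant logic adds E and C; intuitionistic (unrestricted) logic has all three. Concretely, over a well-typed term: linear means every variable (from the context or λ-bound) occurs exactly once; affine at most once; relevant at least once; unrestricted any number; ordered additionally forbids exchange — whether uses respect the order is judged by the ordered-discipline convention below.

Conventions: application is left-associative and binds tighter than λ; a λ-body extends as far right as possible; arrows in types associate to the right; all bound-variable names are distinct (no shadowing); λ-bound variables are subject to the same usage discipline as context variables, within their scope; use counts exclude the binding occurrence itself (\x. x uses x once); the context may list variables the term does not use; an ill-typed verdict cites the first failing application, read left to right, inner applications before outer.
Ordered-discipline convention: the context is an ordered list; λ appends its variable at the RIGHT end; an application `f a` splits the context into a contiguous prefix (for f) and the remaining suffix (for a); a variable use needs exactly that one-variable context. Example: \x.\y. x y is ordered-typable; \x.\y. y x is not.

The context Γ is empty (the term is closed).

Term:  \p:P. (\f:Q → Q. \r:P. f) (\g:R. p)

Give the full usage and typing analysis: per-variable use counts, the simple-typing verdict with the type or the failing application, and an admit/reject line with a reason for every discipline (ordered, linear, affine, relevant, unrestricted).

use counts: p (λ-bound): 1, f (λ-bound): 1, r (λ-bound): 0, g (λ-bound): 0
left-to-right use order: f, p
typing: ill-typed: an application expects Q → Q but receives R → P
ordered: ✗, not simply typable
linear: ✗, fails simple typing
affine: ✗, a type mismatch blocks all five
relevant: ✗, the type mismatch rejects it
unrestricted: ✗, not simply typable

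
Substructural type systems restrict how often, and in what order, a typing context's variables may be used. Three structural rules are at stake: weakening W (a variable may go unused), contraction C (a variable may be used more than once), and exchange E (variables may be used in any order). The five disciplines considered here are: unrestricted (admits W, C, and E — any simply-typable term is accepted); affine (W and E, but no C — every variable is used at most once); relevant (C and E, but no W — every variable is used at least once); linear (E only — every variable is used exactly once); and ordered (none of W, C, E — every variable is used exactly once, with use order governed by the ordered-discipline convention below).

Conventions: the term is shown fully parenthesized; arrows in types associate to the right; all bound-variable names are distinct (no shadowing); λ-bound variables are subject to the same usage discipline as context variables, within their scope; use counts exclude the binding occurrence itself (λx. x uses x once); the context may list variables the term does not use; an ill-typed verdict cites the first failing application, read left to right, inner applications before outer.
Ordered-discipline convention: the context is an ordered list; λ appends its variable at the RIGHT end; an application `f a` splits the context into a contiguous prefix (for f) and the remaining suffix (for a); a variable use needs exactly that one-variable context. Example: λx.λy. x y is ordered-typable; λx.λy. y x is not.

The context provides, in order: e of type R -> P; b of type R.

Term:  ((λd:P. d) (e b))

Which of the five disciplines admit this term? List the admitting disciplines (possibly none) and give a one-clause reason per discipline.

admitting disciplines: ordered, linear, affine, relevant, unrestricted
counts: e: 1×, b: 1×, d (bound): 1×
uses in reading order: d, e, b
typing: well-typed — term : P
ordered: ✓ — e, b, d: once each, no exchange needed
linear: ✓ — each of e, b, d used exactly once
affine: ✓ — e, b, d: no repeats, contraction unneeded
relevant: ✓ — at least one use each (e, b, d)
unrestricted: ✓ — simply typable at P; W, C, E all held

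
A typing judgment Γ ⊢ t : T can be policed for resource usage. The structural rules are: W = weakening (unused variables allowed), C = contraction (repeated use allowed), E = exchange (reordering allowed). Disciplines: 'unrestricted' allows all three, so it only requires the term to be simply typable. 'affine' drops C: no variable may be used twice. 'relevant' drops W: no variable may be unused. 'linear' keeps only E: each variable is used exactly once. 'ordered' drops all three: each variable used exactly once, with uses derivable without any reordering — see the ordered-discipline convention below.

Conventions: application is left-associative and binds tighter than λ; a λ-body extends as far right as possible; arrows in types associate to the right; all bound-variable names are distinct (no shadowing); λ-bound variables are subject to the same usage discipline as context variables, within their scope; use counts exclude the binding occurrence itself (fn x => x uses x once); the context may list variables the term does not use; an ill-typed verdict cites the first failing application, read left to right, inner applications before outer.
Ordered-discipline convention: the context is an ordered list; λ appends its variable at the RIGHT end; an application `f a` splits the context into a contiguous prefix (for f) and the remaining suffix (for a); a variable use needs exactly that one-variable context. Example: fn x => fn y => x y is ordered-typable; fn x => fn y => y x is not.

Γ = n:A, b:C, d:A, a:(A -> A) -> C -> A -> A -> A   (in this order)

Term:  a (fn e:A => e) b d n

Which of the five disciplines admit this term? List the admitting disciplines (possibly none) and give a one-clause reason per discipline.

admitting disciplines: linear, affine, relevant, unrestricted
usage: n: 1×, b: 1×, d: 1×, a: 1×, e (λ-bound): 1×
left-to-right use order: a, e, b, d, n
typing: well-typed at A
ordered: ✗ — needs exchange: uses follow a, e, b, d, n
linear: ✓ — n, b, d, a, e: one use apiece
affine: ✓ — none of n, b, d, a, e used more than once
relevant: ✓ — every one of n, b, d, a, e appears
unrestricted: ✓ — type-checks (A) and nothing is barred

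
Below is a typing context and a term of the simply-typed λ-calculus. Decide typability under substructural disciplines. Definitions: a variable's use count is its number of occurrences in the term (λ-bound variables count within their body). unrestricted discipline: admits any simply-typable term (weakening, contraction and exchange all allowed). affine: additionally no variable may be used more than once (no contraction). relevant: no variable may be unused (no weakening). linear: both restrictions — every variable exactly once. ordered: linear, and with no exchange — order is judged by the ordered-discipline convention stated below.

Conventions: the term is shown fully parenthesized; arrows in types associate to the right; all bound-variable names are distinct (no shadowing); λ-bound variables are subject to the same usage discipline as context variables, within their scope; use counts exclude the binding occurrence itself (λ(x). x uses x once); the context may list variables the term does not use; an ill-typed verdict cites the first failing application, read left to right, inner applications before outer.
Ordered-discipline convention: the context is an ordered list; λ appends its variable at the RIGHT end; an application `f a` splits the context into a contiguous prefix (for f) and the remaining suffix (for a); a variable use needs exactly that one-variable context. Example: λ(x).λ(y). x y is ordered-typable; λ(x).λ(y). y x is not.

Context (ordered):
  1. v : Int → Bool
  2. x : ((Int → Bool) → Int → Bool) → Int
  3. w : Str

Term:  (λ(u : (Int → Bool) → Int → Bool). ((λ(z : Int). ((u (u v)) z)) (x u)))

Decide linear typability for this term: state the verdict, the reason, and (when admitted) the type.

no — uses contraction: u ×3; unused: w — weakening required
variable uses: v: 1×, x: 1×, w: 0×, u (λ-bound): 3×, z (λ-bound): 1×
order of uses: u, u, v, z, x, u
typing: the term checks, with type ((Int → Bool) → Int → Bool) → Bool
per-discipline verdicts: ordered ✗ · linear ✗ · affine ✗ · relevant ✗ · unrestricted ✓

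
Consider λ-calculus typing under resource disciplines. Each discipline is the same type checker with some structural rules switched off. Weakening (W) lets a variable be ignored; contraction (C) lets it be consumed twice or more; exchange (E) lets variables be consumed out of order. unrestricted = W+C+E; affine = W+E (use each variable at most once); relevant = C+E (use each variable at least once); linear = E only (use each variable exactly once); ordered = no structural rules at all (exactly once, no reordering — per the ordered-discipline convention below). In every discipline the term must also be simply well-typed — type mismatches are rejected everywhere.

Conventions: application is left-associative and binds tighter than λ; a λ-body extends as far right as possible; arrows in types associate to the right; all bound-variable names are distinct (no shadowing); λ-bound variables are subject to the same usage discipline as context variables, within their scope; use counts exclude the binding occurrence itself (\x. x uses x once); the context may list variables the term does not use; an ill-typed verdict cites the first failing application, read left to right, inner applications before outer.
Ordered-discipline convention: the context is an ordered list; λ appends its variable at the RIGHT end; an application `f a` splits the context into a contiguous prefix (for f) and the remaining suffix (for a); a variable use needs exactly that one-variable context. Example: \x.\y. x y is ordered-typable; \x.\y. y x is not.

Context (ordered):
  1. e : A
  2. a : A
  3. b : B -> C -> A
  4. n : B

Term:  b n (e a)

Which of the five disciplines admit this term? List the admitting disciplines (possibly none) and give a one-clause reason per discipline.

admitted in: none
counts: e: 1×, a: 1×, b: 1×, n: 1×
use order (left to right): b, n, e, a
typing: ill-typed: can't apply a value of type A
ordered: ✗ — a type mismatch blocks all five
linear: ✗ — the type mismatch rejects it
affine: ✗ — not simply typable
relevant: ✗ — fails simple typing
unrestricted: ✗ — a type mismatch blocks all five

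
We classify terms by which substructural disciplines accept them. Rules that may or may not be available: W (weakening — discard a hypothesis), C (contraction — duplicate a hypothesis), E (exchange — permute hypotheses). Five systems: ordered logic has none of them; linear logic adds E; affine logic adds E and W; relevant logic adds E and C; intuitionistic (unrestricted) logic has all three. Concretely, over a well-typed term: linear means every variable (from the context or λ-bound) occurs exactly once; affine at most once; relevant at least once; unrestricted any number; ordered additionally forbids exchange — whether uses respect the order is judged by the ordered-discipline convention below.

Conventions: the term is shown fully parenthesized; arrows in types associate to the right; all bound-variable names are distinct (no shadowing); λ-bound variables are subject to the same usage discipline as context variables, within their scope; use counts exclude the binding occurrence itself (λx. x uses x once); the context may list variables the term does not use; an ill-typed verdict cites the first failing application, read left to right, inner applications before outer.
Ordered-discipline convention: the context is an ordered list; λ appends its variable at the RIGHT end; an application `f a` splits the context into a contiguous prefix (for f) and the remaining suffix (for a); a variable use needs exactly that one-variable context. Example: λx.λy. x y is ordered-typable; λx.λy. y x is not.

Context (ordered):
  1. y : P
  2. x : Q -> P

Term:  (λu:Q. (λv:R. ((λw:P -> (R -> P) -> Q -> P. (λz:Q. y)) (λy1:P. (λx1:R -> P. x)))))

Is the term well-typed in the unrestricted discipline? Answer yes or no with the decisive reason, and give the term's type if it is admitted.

yes — well-typed at Q -> R -> Q -> P; no restrictions here; term : Q -> R -> Q -> P
use counts: y: 1, x: 1, u (λ-bound): 0, v (λ-bound): 0, w (λ-bound): 0, z (λ-bound): 0, y1 (λ-bound): 0, x1 (λ-bound): 0
order of uses: y, x
typing: ✓ — Q -> R -> Q -> P
all disciplines: ordered ✗; linear ✗; affine ✓; relevant ✗; unrestricted ✓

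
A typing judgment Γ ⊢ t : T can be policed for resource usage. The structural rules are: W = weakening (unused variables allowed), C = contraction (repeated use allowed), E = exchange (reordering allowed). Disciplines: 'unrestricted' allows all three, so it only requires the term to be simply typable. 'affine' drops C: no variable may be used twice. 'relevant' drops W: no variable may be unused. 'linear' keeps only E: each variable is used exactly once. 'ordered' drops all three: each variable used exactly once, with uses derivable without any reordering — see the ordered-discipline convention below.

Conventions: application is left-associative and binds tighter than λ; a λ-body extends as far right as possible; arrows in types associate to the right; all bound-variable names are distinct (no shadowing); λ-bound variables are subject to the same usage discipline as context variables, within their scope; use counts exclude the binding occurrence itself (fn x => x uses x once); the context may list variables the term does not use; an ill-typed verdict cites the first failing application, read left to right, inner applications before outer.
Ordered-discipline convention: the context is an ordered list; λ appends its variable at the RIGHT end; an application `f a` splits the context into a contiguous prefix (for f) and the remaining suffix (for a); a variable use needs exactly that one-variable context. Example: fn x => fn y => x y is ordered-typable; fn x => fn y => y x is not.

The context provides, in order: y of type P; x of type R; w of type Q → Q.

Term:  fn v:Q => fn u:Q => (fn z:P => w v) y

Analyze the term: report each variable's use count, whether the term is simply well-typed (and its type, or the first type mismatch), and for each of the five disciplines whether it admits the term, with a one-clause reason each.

usage: y: 1×, x: 0×, w: 1×, v [bound]: 1×, u [bound]: 0×, z [bound]: 0×
left-to-right use order: w, v, y
typing: well-typed at Q → Q → Q
ordered: ✗ — x, u, z left unused
linear: ✗ — x, u, z left unused
affine: ✓ — none of y, x, w, v, u, z used more than once
relevant: ✗ — x, u, z left unused
unrestricted: ✓ — type-checks (Q → Q → Q) and nothing is barred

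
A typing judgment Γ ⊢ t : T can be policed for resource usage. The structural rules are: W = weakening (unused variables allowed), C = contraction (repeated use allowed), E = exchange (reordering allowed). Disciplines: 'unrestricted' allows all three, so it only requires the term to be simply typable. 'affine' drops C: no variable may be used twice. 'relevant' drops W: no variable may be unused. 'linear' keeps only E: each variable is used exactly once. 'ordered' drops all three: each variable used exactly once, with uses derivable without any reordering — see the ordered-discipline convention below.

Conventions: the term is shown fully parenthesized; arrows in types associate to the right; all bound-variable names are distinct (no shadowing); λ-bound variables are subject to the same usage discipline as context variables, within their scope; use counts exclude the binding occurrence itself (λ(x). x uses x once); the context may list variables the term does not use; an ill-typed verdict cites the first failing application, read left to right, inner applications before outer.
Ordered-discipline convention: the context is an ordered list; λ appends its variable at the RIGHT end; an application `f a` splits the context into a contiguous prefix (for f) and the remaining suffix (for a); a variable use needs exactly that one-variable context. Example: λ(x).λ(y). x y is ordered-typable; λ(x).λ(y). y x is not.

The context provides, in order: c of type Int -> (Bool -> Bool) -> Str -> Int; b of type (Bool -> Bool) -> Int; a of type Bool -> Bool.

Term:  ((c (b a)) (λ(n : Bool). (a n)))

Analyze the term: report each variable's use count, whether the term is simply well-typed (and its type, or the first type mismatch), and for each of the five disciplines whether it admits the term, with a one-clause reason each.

variable uses: c ×1, b ×1, a ×2, n [bound] ×1
order of uses: c, b, a, a, n
typing: ✓ — Str -> Int
ordered ✗ (uses contraction: a ×2)
linear ✗ (uses contraction: a ×2)
affine ✗ (uses contraction: a ×2)
relevant ✓ (none of c, b, a, n goes unused)
unrestricted ✓ (type-checks (Str -> Int) and nothing is barred)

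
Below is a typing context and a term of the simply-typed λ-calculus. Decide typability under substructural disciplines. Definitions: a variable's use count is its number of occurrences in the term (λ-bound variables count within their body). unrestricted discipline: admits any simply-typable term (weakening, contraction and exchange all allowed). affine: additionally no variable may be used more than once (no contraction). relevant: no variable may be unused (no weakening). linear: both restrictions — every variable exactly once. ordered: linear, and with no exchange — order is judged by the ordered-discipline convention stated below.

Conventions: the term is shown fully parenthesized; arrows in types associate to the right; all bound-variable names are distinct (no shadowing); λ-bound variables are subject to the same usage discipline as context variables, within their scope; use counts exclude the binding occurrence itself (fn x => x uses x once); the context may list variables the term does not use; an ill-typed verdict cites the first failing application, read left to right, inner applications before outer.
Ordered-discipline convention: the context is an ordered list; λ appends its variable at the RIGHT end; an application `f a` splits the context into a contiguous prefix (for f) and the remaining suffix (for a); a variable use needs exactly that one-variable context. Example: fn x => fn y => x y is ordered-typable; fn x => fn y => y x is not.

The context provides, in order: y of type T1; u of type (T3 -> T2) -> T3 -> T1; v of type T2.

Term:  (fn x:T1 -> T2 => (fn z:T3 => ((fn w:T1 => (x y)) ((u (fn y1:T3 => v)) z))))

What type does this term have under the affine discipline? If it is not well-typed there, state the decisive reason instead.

term : (T1 -> T2) -> T3 -> T2
use counts: y ×1, u ×1, v ×1, x [bound] ×1, z [bound] ×1, w [bound] ×0, y1 [bound] ×0
uses in reading order: x, y, u, v, z
typing: well-typed — term : (T1 -> T2) -> T3 -> T2
all disciplines: ordered ✗; linear ✗; affine ✓; relevant ✗; unrestricted ✓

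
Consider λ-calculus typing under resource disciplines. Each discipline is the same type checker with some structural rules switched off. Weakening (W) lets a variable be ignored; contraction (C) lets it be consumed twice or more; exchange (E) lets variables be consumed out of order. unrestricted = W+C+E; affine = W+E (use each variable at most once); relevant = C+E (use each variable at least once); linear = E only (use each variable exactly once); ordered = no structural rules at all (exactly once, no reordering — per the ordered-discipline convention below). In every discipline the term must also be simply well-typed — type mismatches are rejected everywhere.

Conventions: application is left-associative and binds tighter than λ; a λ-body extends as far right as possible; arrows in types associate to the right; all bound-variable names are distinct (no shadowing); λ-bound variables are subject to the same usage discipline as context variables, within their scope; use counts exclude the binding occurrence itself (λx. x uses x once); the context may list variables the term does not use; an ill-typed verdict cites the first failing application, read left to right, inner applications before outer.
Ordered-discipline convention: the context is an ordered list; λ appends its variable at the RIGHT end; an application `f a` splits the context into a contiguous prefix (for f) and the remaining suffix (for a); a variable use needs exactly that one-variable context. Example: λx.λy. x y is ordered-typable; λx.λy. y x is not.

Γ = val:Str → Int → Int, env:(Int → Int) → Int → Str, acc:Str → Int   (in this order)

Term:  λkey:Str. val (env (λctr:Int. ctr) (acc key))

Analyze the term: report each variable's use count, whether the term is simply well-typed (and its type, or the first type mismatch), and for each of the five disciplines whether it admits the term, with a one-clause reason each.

use counts: val: 1; env: 1; acc: 1; key [bound]: 1; ctr [bound]: 1
left-to-right use order: val, env, ctr, acc, key
typing: well-typed — term : Str → Int → Int
ordered: ✓, one use each (val, env, acc, key, ctr); ordered split holds
linear: ✓, exactly-once usage across val, env, acc, key, ctr
affine: ✓, none of val, env, acc, key, ctr used more than once
relevant: ✓, at least one use each (val, env, acc, key, ctr)
unrestricted: ✓, simply typable at Str → Int → Int; W, C, E all held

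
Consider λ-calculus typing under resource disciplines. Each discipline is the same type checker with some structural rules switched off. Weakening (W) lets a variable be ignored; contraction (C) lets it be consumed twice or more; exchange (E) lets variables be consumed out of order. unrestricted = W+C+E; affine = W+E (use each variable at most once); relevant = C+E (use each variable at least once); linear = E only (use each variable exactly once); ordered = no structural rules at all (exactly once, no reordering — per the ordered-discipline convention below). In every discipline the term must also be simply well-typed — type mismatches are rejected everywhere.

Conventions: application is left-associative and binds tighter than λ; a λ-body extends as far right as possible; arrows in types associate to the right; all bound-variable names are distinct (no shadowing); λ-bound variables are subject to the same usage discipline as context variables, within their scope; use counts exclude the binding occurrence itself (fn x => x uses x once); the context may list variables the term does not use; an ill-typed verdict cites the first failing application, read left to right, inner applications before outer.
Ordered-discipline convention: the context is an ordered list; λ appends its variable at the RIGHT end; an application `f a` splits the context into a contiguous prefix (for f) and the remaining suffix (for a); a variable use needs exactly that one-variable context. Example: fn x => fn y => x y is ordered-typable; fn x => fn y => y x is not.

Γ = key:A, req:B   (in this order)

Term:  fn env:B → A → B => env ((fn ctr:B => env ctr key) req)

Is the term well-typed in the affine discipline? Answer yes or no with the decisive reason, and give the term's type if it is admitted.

no — needs contraction — env ×2
usage: key=1, req=1, env (λ-bound)=2, ctr (λ-bound)=1
order of uses: env, env, ctr, key, req
typing: the term checks, with type (B → A → B) → A → B
summary: ordered ✗; linear ✗; affine ✗; relevant ✓; unrestricted ✓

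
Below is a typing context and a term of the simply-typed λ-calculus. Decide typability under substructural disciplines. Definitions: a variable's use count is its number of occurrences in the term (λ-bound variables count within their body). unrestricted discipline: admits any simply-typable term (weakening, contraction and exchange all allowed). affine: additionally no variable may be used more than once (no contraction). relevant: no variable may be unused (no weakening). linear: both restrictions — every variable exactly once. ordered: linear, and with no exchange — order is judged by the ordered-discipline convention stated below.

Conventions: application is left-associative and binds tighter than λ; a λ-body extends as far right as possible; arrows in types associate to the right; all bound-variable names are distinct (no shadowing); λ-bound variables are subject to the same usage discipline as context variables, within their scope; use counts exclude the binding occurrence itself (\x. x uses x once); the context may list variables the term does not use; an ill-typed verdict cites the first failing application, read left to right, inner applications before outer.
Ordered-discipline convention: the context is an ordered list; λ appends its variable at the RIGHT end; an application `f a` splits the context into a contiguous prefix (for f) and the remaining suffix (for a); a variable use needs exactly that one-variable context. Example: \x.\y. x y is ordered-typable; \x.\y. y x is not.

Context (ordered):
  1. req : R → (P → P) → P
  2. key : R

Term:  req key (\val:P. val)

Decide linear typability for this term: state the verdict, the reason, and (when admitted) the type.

yes — each of req, key, val used exactly once; term : P
usage: req: 1; key: 1; val [bound]: 1
order of uses: req, key, val
typing: well-typed — term : P
per-discipline verdicts: ordered ✓, linear ✓, affine ✓, relevant ✓, unrestricted ✓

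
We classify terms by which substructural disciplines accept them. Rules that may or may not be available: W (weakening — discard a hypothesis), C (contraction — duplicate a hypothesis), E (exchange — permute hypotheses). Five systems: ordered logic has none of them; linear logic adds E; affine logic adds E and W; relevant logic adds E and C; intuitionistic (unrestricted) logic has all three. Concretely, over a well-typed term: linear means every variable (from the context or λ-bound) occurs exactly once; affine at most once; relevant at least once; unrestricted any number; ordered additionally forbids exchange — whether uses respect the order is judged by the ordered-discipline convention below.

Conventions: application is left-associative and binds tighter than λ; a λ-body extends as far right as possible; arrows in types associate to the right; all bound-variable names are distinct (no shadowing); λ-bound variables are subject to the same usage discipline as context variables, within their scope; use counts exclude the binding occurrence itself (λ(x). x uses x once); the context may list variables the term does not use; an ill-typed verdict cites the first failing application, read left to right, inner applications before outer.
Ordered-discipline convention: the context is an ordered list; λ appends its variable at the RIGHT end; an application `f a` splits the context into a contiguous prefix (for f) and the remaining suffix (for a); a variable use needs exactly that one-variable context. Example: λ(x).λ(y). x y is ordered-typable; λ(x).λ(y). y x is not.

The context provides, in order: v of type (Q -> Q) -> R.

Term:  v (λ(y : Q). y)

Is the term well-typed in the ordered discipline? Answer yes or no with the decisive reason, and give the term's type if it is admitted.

yes — v, y once each; derivable with no W/C/E; term : R
counts: v: 1, y (bound): 1
uses in reading order: v, y
typing: ✓ — R
across the five disciplines: ordered ✓ · linear ✓ · affine ✓ · relevant ✓ · unrestricted ✓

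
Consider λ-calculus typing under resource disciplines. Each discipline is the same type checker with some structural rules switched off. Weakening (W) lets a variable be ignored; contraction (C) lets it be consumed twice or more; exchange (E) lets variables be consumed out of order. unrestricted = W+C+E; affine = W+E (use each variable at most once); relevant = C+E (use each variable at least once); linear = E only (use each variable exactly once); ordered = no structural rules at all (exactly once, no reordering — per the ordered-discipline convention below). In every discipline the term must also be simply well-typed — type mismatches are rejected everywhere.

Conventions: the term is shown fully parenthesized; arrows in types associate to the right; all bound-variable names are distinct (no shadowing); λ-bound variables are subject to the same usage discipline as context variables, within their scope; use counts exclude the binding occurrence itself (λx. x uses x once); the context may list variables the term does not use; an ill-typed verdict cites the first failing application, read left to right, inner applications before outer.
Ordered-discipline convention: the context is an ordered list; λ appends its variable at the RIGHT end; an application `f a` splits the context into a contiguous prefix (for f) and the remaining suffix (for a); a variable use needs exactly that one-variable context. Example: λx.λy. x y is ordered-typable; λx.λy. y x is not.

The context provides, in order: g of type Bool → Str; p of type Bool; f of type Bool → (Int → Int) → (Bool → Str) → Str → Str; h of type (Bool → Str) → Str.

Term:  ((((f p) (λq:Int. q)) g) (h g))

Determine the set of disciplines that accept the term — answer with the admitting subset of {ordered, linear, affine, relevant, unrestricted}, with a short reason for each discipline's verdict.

accepted by: relevant, unrestricted
counts: g ×2, p ×1, f ×1, h ×1, q (λ-bound) ×1
left-to-right use order: f, p, q, g, h, g
typing: well-typed at Str
ordered: ✗ — uses contraction: g ×2
linear: ✗ — uses contraction: g ×2
affine: ✗ — uses contraction: g ×2
relevant: ✓ — g, p, f, h, q: all used, weakening unneeded
unrestricted: ✓ — typability at Str is all that's needed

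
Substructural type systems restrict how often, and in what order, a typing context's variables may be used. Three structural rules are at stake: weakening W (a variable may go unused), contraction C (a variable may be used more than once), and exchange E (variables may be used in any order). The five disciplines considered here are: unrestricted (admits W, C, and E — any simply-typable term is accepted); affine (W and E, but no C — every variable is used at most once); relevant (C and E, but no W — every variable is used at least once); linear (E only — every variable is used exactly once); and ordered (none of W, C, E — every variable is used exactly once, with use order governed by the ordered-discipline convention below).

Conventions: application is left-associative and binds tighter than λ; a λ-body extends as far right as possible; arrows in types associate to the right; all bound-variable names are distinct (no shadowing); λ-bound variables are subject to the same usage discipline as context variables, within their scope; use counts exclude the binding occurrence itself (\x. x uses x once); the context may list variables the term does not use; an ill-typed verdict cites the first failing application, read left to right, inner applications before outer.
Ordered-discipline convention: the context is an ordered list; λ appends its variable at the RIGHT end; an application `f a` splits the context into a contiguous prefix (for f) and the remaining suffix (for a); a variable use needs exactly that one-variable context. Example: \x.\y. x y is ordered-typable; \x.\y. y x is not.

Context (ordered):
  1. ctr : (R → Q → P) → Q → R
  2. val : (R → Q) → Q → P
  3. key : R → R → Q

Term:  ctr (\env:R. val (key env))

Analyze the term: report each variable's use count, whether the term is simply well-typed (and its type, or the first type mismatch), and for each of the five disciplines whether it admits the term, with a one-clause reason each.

usage: ctr: 1×; val: 1×; key: 1×; env [bound]: 1×
uses in reading order: ctr, val, key, env
typing: the term checks, with type Q → R
ordered ✓ (one use each (ctr, val, key, env); ordered split holds)
linear ✓ (exactly-once usage across ctr, val, key, env)
affine ✓ (no duplicate uses among ctr, val, key, env)
relevant ✓ (none of ctr, val, key, env goes unused)
unrestricted ✓ (type-checks (Q → R) and nothing is barred)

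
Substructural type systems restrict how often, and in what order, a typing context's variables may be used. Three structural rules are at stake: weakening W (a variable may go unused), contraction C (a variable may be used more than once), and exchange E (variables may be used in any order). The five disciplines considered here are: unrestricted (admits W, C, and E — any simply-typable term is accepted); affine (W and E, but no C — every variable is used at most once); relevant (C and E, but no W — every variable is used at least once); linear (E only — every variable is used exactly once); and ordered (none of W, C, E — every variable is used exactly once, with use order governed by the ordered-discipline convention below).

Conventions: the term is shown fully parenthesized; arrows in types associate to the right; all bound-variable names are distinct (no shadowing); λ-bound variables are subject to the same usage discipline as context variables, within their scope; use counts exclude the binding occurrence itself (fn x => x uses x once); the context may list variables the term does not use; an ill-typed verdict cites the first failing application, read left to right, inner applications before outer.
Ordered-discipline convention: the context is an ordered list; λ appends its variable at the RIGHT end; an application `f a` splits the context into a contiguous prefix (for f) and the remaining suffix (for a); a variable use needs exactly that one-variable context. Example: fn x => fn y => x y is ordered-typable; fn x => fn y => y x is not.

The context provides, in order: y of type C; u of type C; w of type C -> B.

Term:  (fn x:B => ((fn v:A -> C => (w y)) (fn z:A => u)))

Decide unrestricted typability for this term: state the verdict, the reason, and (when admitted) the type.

yes — type-checks (B -> B) and nothing is barred; term : B -> B
variable uses: y=1; u=1; w=1; x (bound)=0; v (bound)=0; z (bound)=0
order of uses: w, y, u
typing: the term checks, with type B -> B
per-discipline verdicts: ordered ✗ | linear ✗ | affine ✓ | relevant ✗ | unrestricted ✓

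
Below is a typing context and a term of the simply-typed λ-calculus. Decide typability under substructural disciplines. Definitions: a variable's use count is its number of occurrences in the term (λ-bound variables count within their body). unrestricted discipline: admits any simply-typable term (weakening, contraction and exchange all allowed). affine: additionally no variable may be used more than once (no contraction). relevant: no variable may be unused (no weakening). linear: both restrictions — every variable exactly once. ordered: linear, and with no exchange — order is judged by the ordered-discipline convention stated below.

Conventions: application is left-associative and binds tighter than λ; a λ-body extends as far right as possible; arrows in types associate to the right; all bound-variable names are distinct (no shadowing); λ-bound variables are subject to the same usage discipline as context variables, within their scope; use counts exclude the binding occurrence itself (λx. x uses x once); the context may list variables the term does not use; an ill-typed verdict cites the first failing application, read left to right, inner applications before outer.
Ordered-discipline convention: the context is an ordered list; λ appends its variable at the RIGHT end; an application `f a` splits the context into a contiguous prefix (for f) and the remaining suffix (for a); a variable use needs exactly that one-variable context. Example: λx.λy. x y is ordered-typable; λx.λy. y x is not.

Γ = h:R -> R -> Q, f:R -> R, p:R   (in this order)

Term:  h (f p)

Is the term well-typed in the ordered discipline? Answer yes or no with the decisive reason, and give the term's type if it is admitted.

yes — single-use (h, f, p), ordered derivation ok; term : R -> Q
variable uses: h=1; f=1; p=1
uses in reading order: h, f, p
typing: the term checks, with type R -> Q
summary: ordered ✓; linear ✓; affine ✓; relevant ✓; unrestricted ✓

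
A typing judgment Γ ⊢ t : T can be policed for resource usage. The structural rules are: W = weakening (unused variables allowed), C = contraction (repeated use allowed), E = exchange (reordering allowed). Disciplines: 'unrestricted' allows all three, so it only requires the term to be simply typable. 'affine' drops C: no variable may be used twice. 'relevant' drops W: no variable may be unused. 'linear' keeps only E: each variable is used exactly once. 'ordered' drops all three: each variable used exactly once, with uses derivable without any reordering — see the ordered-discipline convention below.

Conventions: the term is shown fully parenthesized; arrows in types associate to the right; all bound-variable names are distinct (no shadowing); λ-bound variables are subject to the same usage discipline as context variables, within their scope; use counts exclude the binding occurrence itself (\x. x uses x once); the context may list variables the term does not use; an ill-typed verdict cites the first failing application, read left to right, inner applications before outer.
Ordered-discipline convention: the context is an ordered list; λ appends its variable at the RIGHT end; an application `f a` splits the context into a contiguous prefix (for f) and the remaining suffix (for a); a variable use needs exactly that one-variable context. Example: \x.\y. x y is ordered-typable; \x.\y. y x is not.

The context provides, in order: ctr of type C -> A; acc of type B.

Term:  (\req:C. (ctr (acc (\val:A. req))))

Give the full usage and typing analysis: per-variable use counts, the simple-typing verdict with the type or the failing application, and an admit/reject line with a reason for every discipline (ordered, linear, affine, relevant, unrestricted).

counts: ctr: 1; acc: 1; req [bound]: 1; val [bound]: 0
order of uses: ctr, acc, req
typing: ill-typed: can't apply a value of type B
ordered: ✗ — not simply typable
linear: ✗ — fails simple typing
affine: ✗ — a type mismatch blocks all five
relevant: ✗ — the type mismatch rejects it
unrestricted: ✗ — not simply typable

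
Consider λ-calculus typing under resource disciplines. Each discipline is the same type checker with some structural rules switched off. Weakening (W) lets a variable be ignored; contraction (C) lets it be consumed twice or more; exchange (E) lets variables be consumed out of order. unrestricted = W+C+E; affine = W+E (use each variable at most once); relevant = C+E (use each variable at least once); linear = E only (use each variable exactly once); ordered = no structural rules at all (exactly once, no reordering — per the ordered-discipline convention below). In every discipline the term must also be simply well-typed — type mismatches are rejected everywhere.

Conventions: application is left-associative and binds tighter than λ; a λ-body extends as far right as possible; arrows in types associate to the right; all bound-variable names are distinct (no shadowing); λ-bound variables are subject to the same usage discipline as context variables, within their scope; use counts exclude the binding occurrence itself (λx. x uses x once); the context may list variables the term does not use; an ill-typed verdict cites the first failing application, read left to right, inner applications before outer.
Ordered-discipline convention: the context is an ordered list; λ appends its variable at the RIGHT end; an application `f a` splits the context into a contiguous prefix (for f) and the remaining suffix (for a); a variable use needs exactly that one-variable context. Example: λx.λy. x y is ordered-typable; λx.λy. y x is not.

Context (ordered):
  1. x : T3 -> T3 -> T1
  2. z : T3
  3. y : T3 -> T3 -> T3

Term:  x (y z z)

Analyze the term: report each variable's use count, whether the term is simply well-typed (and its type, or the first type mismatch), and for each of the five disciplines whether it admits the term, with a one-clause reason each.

variable uses: x: 1, z: 2, y: 1
use order (left to right): x, y, z, z
typing: the term checks, with type T3 -> T1
ordered: ✗ — repeated use of z ×2
linear: ✗ — repeated use of z ×2
affine: ✗ — repeated use of z ×2
relevant: ✓ — at least one use each (x, z, y)
unrestricted: ✓ — type-checks (T3 -> T1) and nothing is barred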